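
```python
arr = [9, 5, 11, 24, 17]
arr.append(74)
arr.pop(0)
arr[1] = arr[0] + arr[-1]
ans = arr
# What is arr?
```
Trace:
  arr=[9, 5, 11, 24, 17]
  arr=[9, 5, 11, 24, 17, 74]
  arr=[5, 11, 24, 17, 74]
  arr=[5, 79, 24, 17, 74]
  arr=[5, 79, 24, 17, 74], ans=[5, 79, 24, 17, 74]

Final answer: [5, 79, 24, 17, 74]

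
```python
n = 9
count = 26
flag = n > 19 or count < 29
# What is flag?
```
Trace:
  n=9
  n=9, count=26
  n=9, count=26, flag=True

Final answer: True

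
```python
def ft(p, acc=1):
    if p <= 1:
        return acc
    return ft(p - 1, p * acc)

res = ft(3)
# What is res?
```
Call trace:
ft(p=3, acc=1)
  ft(p=2, acc=3)
    ft(p=1, acc=6)
    -> return 6
  -> return 6
-> return 6

Final answer: 6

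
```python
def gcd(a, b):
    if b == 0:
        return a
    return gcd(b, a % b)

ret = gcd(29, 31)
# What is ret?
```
Call trace:
gcd(a=29, b=31)
  gcd(a=31, b=29)
    gcd(a=29, b=2)
      gcd(a=2, b=1)
        gcd(a=1, b=0)
        -> return 1
      -> return 1
    -> return 1
  -> return 1
-> return 1

Final answer: 1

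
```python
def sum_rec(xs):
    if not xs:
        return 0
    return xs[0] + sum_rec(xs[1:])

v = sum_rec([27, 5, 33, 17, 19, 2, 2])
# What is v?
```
Call trace:
sum_rec(xs=[27, 5, 33, 17, 19, 2, 2])
  sum_rec(xs=[5, 33, 17, 19, 2, 2])
    sum_rec(xs=[33, 17, 19, 2, 2])
      sum_rec(xs=[17, 19, 2, 2])
        sum_rec(xs=[19, 2, 2])
          sum_rec(xs=[2, 2])
            sum_rec(xs=[2])
              sum_rec(xs=[])
              -> return 0
            -> return 2
          -> return 4
        -> return 23
      -> return 40
    -> return 73
  -> return 78
-> return 105

Final answer: 105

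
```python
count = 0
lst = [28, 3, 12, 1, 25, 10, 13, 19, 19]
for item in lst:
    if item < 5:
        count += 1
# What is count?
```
Trace:
  count=0
  count=0, item=28
  count=1, item=3
  count=1, item=12
  count=2, item=1
  count=2, item=25
  count=2, item=10
  count=2, item=13
  count=2, item=19
  count=2, item=19

Final answer: 2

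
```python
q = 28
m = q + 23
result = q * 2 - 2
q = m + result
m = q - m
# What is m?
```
Trace:
  q=28
  q=28, m=51
  q=28, m=51, result=54
  q=105, m=51, result=54
  q=105, m=54, result=54

Final answer: 54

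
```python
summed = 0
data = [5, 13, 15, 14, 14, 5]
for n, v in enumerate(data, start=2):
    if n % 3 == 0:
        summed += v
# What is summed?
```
Trace:
  summed=0
  summed=0, n=2, v=5
  summed=13, n=3, v=13
  summed=13, n=4, v=15
  summed=13, n=5, v=14
  summed=27, n=6, v=14
  summed=27, n=7, v=5

Final answer: 27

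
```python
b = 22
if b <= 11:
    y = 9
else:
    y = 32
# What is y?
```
Trace:
  b=22
  b=22, y=32

Final answer: 32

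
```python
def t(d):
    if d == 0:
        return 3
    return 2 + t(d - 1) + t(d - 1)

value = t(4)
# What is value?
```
Call trace (a repeated sub-call is expanded the first time; later identical calls just restate its return value):
t(d=4)
  t(d=3)
    t(d=2)
      t(d=1)
        t(d=0)
        -> return 3
        t(d=0)
        -> return 3
      -> return 8
      t(d=1) -> return 8  (same call as traced above)
    -> return 18
    t(d=2) -> return 18  (same call as traced above)
  -> return 38
  t(d=3) -> return 38  (same call as traced above)
-> return 78

Final answer: 78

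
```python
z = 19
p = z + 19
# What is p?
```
Trace:
  z=19
  z=19, p=38

Final answer: 38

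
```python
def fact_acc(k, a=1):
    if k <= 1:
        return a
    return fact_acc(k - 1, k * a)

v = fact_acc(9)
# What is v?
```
Call trace:
fact_acc(k=9, a=1)
  fact_acc(k=8, a=9)
    fact_acc(k=7, a=72)
      fact_acc(k=6, a=504)
        fact_acc(k=5, a=3024)
          fact_acc(k=4, a=15120)
            fact_acc(k=3, a=60480)
              fact_acc(k=2, a=181440)
                fact_acc(k=1, a=362880)
                -> return 362880
              -> return 362880
            -> return 362880
          -> return 362880
        -> return 362880
      -> return 362880
    -> return 362880
  -> return 362880
-> return 362880

Final answer: 362880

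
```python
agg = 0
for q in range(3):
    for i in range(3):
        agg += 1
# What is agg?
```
Trace:
  agg=0
  agg=1, q=0, i=0
  agg=2, q=0, i=1
  agg=3, q=0, i=2
  agg=4, q=1, i=0
  agg=5, q=1, i=1
  agg=6, q=1, i=2
  agg=7, q=2, i=0
  agg=8, q=2, i=1
  agg=9, q=2, i=2

Final answer: 9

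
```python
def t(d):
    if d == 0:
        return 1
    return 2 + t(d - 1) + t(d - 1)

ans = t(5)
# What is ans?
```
Call trace (a repeated sub-call is expanded the first time; later identical calls just restate its return value):
t(d=5)
  t(d=4)
    t(d=3)
      t(d=2)
        t(d=1)
          t(d=0)
          -> return 1
          t(d=0)
          -> return 1
        -> return 4
        t(d=1) -> return 4  (same call as traced above)
      -> return 10
      t(d=2) -> return 10  (same call as traced above)
    -> return 22
    t(d=3) -> return 22  (same call as traced above)
  -> return 46
  t(d=4) -> return 46  (same call as traced above)
-> return 94

Final answer: 94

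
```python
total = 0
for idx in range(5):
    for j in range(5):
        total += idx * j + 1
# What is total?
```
Trace:
  total=0
  total=1, idx=0, j=0
  total=2, idx=0, j=1
  total=3, idx=0, j=2
  total=4, idx=0, j=3
  total=5, idx=0, j=4
  total=6, idx=1, j=0
  total=8, idx=1, j=1
  total=11, idx=1, j=2
  total=15, idx=1, j=3
  total=20, idx=1, j=4
  total=21, idx=2, j=0
  total=24, idx=2, j=1
  total=29, idx=2, j=2
  total=36, idx=2, j=3
  total=45, idx=2, j=4
  total=46, idx=3, j=0
  total=50, idx=3, j=1
  total=57, idx=3, j=2
  total=67, idx=3, j=3
  total=80, idx=3, j=4
  total=81, idx=4, j=0
  total=86, idx=4, j=1
  total=95, idx=4, j=2
  total=108, idx=4, j=3
  total=125, idx=4, j=4

Final answer: 125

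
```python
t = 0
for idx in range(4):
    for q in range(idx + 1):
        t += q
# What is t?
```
Trace:
  t=0
  t=0, idx=0, q=0
  t=0, idx=1, q=0
  t=1, idx=1, q=1
  t=1, idx=2, q=0
  t=2, idx=2, q=1
  t=4, idx=2, q=2
  t=4, idx=3, q=0
  t=5, idx=3, q=1
  t=7, idx=3, q=2
  t=10, idx=3, q=3

Final answer: 10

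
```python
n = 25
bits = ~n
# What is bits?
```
Trace:
  n=25
  n=25, bits=-26

Final answer: -26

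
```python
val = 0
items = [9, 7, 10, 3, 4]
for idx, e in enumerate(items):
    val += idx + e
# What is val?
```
Trace:
  val=0
  val=9, idx=0, e=9
  val=17, idx=1, e=7
  val=29, idx=2, e=10
  val=35, idx=3, e=3
  val=43, idx=4, e=4

Final answer: 43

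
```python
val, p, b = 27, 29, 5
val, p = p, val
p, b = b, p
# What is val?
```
Trace:
  val=27, p=29, b=5
  val=29, p=27, b=5
  val=29, p=5, b=27

Final answer: 29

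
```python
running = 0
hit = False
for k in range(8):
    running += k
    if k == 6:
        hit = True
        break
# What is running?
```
Trace:
  running=0
  running=0, hit=False
  running=0, hit=False, k=0
  running=1, hit=False, k=1
  running=3, hit=False, k=2
  running=6, hit=False, k=3
  running=10, hit=False, k=4
  running=15, hit=False, k=5
  running=21, hit=True, k=6

Final answer: 21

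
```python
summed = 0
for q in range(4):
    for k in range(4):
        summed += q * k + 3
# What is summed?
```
Trace:
  summed=0
  summed=3, q=0, k=0
  summed=6, q=0, k=1
  summed=9, q=0, k=2
  summed=12, q=0, k=3
  summed=15, q=1, k=0
  summed=19, q=1, k=1
  summed=24, q=1, k=2
  summed=30, q=1, k=3
  summed=33, q=2, k=0
  summed=38, q=2, k=1
  summed=45, q=2, k=2
  summed=54, q=2, k=3
  summed=57, q=3, k=0
  summed=63, q=3, k=1
  summed=72, q=3, k=2
  summed=84, q=3, k=3

Final answer: 84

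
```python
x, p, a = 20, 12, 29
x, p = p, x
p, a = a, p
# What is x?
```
Trace:
  x=20, p=12, a=29
  x=12, p=20, a=29
  x=12, p=29, a=20

Final answer: 12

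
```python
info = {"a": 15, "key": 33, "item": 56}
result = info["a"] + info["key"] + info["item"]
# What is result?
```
Trace:
  info={'a': 15, 'key': 33, 'item': 56}
  info={'a': 15, 'key': 33, 'item': 56}, result=104

Final answer: 104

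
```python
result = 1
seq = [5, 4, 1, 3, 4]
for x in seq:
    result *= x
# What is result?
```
Trace:
  result=1
  result=5, x=5
  result=20, x=4
  result=20, x=1
  result=60, x=3
  result=240, x=4

Final answer: 240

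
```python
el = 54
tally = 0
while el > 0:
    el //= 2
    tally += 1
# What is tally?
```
Trace:
  el=54
  el=54, tally=0
  el=27, tally=1
  el=13, tally=2
  el=6, tally=3
  el=3, tally=4
  el=1, tally=5
  el=0, tally=6

Final answer: 6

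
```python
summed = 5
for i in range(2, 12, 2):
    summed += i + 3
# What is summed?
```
Trace:
  summed=5
  summed=10, i=2
  summed=17, i=4
  summed=26, i=6
  summed=37, i=8
  summed=50, i=10

Final answer: 50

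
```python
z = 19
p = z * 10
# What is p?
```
Trace:
  z=19
  z=19, p=190

Final answer: 190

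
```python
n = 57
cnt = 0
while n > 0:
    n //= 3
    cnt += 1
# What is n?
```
Trace:
  n=57
  n=57, cnt=0
  n=19, cnt=1
  n=6, cnt=2
  n=2, cnt=3
  n=0, cnt=4

Final answer: 0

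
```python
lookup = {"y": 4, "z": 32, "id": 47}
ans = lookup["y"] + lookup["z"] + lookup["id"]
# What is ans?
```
Trace:
  lookup={'y': 4, 'z': 32, 'id': 47}
  lookup={'y': 4, 'z': 32, 'id': 47}, ans=83

Final answer: 83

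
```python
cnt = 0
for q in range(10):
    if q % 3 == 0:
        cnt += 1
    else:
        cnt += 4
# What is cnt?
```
Trace:
  cnt=0
  cnt=1, q=0
  cnt=5, q=1
  cnt=9, q=2
  cnt=10, q=3
  cnt=14, q=4
  cnt=18, q=5
  cnt=19, q=6
  cnt=23, q=7
  cnt=27, q=8
  cnt=28, q=9

Final answer: 28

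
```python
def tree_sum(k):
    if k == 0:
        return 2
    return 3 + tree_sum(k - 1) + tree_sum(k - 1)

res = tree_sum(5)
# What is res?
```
Call trace (a repeated sub-call is expanded the first time; later identical calls just restate its return value):
tree_sum(k=5)
  tree_sum(k=4)
    tree_sum(k=3)
      tree_sum(k=2)
        tree_sum(k=1)
          tree_sum(k=0)
          -> return 2
          tree_sum(k=0)
          -> return 2
        -> return 7
        tree_sum(k=1) -> return 7  (same call as traced above)
      -> return 17
      tree_sum(k=2) -> return 17  (same call as traced above)
    -> return 37
    tree_sum(k=3) -> return 37  (same call as traced above)
  -> return 77
  tree_sum(k=4) -> return 77  (same call as traced above)
-> return 157

Final answer: 157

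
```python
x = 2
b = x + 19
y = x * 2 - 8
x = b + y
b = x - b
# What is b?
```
Trace:
  x=2
  x=2, b=21
  x=2, b=21, y=-4
  x=17, b=21, y=-4
  x=17, b=-4, y=-4

Final answer: -4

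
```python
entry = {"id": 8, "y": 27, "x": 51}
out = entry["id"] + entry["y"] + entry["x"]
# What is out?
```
Trace:
  entry={'id': 8, 'y': 27, 'x': 51}
  entry={'id': 8, 'y': 27, 'x': 51}, out=86

Final answer: 86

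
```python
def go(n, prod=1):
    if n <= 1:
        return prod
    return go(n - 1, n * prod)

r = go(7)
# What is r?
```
Call trace:
go(n=7, prod=1)
  go(n=6, prod=7)
    go(n=5, prod=42)
      go(n=4, prod=210)
        go(n=3, prod=840)
          go(n=2, prod=2520)
            go(n=1, prod=5040)
            -> return 5040
          -> return 5040
        -> return 5040
      -> return 5040
    -> return 5040
  -> return 5040
-> return 5040

Final answer: 5040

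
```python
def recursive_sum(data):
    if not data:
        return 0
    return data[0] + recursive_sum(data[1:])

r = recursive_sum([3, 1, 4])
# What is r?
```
Call trace:
recursive_sum(data=[3, 1, 4])
  recursive_sum(data=[1, 4])
    recursive_sum(data=[4])
      recursive_sum(data=[])
      -> return 0
    -> return 4
  -> return 5
-> return 8

Final answer: 8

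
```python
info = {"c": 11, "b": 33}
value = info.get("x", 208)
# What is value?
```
Trace:
  info={'c': 11, 'b': 33}
  info={'c': 11, 'b': 33}, value=208

Final answer: 208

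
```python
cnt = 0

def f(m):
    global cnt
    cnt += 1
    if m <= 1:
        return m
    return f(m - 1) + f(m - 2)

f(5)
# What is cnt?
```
Call trace (a repeated sub-call is expanded the first time; later identical calls just restate its return value):
f(m=5)
  f(m=4)
    f(m=3)
      f(m=2)
        f(m=1)
        -> return 1
        f(m=0)
        -> return 0
      -> return 1
      f(m=1)
      -> return 1
    -> return 2
    f(m=2) -> return 1  (same call as traced above)
  -> return 3
  f(m=3) -> return 2  (same call as traced above)
-> return 5

cnt is incremented once per call, so count the calls in each subtree. Let C(m) = number of calls made by f(m).
C(0) = C(1) = 1 (base case, no recursion); C(m) = 1 + C(m - 1) + C(m - 2) otherwise.
C(2) = 1 + C(1) + C(0) = 1 + 1 + 1 = 3
C(3) = 1 + C(2) + C(1) = 1 + 3 + 1 = 5
C(4) = 1 + C(3) + C(2) = 1 + 5 + 3 = 9
C(5) = 1 + C(4) + C(3) = 1 + 9 + 5 = 15
cnt = C(5) = 15

Final answer: 15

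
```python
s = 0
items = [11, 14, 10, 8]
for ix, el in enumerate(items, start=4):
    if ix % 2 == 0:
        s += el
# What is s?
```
Trace:
  s=0
  s=11, ix=4, el=11
  s=11, ix=5, el=14
  s=21, ix=6, el=10
  s=21, ix=7, el=8

Final answer: 21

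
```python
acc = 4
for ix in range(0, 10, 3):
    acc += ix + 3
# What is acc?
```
Trace:
  acc=4
  acc=7, ix=0
  acc=13, ix=3
  acc=22, ix=6
  acc=34, ix=9

Final answer: 34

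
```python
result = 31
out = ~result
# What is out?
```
Trace:
  result=31
  result=31, out=-32

Final answer: -32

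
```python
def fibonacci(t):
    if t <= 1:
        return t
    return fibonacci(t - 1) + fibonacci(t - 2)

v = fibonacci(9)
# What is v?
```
Call trace (a repeated sub-call is expanded the first time; later identical calls just restate its return value):
fibonacci(t=9)
  fibonacci(t=8)
    fibonacci(t=7)
      fibonacci(t=6)
        fibonacci(t=5)
          fibonacci(t=4)
            fibonacci(t=3)
              fibonacci(t=2)
                fibonacci(t=1)
                -> return 1
                fibonacci(t=0)
                -> return 0
              -> return 1
              fibonacci(t=1)
              -> return 1
            -> return 2
            fibonacci(t=2) -> return 1  (same call as traced above)
          -> return 3
          fibonacci(t=3) -> return 2  (same call as traced above)
        -> return 5
        fibonacci(t=4) -> return 3  (same call as traced above)
      -> return 8
      fibonacci(t=5) -> return 5  (same call as traced above)
    -> return 13
    fibonacci(t=6) -> return 8  (same call as traced above)
  -> return 21
  fibonacci(t=7) -> return 13  (same call as traced above)
-> return 34

Final answer: 34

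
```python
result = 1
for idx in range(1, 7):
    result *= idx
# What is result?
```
Trace:
  result=1
  result=1, idx=1
  result=2, idx=2
  result=6, idx=3
  result=24, idx=4
  result=120, idx=5
  result=720, idx=6

Final answer: 720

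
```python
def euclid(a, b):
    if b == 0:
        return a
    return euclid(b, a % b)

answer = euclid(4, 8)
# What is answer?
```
Call trace:
euclid(a=4, b=8)
  euclid(a=8, b=4)
    euclid(a=4, b=0)
    -> return 4
  -> return 4
-> return 4

Final answer: 4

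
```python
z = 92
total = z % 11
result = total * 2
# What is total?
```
Trace:
  z=92
  z=92, total=4
  z=92, total=4, result=8

Final answer: 4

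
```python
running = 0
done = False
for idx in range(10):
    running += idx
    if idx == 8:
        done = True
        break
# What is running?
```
Trace:
  running=0
  running=0, done=False
  running=0, done=False, idx=0
  running=1, done=False, idx=1
  running=3, done=False, idx=2
  running=6, done=False, idx=3
  running=10, done=False, idx=4
  running=15, done=False, idx=5
  running=21, done=False, idx=6
  running=28, done=False, idx=7
  running=36, done=True, idx=8

Final answer: 36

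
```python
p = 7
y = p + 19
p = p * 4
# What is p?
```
Trace:
  p=7
  p=7, y=26
  p=28, y=26

Final answer: 28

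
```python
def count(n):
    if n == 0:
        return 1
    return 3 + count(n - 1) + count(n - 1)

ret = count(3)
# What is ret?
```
Call trace (a repeated sub-call is expanded the first time; later identical calls just restate its return value):
count(n=3)
  count(n=2)
    count(n=1)
      count(n=0)
      -> return 1
      count(n=0)
      -> return 1
    -> return 5
    count(n=1) -> return 5  (same call as traced above)
  -> return 13
  count(n=2) -> return 13  (same call as traced above)
-> return 29

Final answer: 29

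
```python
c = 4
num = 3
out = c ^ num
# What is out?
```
Trace:
  c=4
  c=4, num=3
  c=4, num=3, out=7

Final answer: 7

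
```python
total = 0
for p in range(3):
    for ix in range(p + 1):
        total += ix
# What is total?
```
Trace:
  total=0
  total=0, p=0, ix=0
  total=0, p=1, ix=0
  total=1, p=1, ix=1
  total=1, p=2, ix=0
  total=2, p=2, ix=1
  total=4, p=2, ix=2

Final answer: 4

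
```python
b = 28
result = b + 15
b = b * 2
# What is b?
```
Trace:
  b=28
  b=28, result=43
  b=56, result=43

Final answer: 56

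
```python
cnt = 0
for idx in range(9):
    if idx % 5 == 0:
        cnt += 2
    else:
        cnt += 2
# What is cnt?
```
Trace:
  cnt=0
  cnt=2, idx=0
  cnt=4, idx=1
  cnt=6, idx=2
  cnt=8, idx=3
  cnt=10, idx=4
  cnt=12, idx=5
  cnt=14, idx=6
  cnt=16, idx=7
  cnt=18, idx=8

Final answer: 18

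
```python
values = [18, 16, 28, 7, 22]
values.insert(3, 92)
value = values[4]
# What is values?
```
Trace:
  values=[18, 16, 28, 7, 22]
  values=[18, 16, 28, 92, 7, 22]
  values=[18, 16, 28, 92, 7, 22], value=7

Final answer: [18, 16, 28, 92, 7, 22]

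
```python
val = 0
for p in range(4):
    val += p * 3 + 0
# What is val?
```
Trace:
  val=0
  val=0, p=0
  val=3, p=1
  val=9, p=2
  val=18, p=3

Final answer: 18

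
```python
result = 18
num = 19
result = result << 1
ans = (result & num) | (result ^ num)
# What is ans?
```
Trace:
  result=18
  result=18, num=19
  result=36, num=19
  result=36, num=19, ans=55

Final answer: 55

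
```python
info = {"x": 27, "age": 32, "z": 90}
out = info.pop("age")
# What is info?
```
Trace:
  info={'x': 27, 'age': 32, 'z': 90}
  info={'x': 27, 'z': 90}, out=32

Final answer: {'x': 27, 'z': 90}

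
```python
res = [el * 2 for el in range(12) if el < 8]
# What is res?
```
Trace:
  el=0
  el=1
  el=2
  el=3
  el=4
  el=5
  el=6
  el=7
  el=8
  el=9
  el=10
  el=11
  res=[0, 2, 4, 6, 8, 10, 12, 14]

Final answer: [0, 2, 4, 6, 8, 10, 12, 14]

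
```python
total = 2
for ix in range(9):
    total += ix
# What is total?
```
Trace:
  total=2
  total=2, ix=0
  total=3, ix=1
  total=5, ix=2
  total=8, ix=3
  total=12, ix=4
  total=17, ix=5
  total=23, ix=6
  total=30, ix=7
  total=38, ix=8

Final answer: 38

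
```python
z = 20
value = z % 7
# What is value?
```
Trace:
  z=20
  z=20, value=6

Final answer: 6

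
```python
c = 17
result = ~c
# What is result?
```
Trace:
  c=17
  c=17, result=-18

Final answer: -18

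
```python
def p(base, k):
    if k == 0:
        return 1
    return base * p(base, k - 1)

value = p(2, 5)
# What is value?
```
Call trace:
p(base=2, k=5)
  p(base=2, k=4)
    p(base=2, k=3)
      p(base=2, k=2)
        p(base=2, k=1)
          p(base=2, k=0)
          -> return 1
        -> return 2
      -> return 4
    -> return 8
  -> return 16
-> return 32

Final answer: 32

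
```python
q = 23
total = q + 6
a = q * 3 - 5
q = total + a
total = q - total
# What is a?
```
Trace:
  q=23
  q=23, total=29
  q=23, total=29, a=64
  q=93, total=29, a=64
  q=93, total=64, a=64

Final answer: 64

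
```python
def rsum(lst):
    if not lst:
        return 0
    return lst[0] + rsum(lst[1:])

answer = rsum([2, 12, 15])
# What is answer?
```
Call trace:
rsum(lst=[2, 12, 15])
  rsum(lst=[12, 15])
    rsum(lst=[15])
      rsum(lst=[])
      -> return 0
    -> return 15
  -> return 27
-> return 29

Final answer: 29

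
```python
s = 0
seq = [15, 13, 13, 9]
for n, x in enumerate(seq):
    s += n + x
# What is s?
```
Trace:
  s=0
  s=15, n=0, x=15
  s=29, n=1, x=13
  s=44, n=2, x=13
  s=56, n=3, x=9

Final answer: 56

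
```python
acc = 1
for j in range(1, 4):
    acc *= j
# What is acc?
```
Trace:
  acc=1
  acc=1, j=1
  acc=2, j=2
  acc=6, j=3

Final answer: 6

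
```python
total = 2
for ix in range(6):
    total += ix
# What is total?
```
Trace:
  total=2
  total=2, ix=0
  total=3, ix=1
  total=5, ix=2
  total=8, ix=3
  total=12, ix=4
  total=17, ix=5

Final answer: 17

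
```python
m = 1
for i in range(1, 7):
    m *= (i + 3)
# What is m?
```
Trace:
  m=1
  m=4, i=1
  m=20, i=2
  m=120, i=3
  m=840, i=4
  m=6720, i=5
  m=60480, i=6

Final answer: 60480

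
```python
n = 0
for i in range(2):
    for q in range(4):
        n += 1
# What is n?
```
Trace:
  n=0
  n=1, i=0, q=0
  n=2, i=0, q=1
  n=3, i=0, q=2
  n=4, i=0, q=3
  n=5, i=1, q=0
  n=6, i=1, q=1
  n=7, i=1, q=2
  n=8, i=1, q=3

Final answer: 8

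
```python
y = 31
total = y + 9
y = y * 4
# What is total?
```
Trace:
  y=31
  y=31, total=40
  y=124, total=40

Final answer: 40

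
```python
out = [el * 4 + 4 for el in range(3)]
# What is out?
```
Trace:
  el=0
  el=1
  el=2
  out=[4, 8, 12]

Final answer: [4, 8, 12]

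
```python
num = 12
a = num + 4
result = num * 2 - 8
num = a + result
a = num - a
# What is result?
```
Trace:
  num=12
  num=12, a=16
  num=12, a=16, result=16
  num=32, a=16, result=16
  num=32, a=16, result=16

Final answer: 16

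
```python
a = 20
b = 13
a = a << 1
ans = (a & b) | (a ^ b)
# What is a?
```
Trace:
  a=20
  a=20, b=13
  a=40, b=13
  a=40, b=13, ans=45

Final answer: 40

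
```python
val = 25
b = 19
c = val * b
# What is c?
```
Trace:
  val=25
  val=25, b=19
  val=25, b=19, c=475

Final answer: 475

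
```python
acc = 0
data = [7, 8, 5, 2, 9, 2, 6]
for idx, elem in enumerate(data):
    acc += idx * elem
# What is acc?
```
Trace:
  acc=0
  acc=0, idx=0, elem=7
  acc=8, idx=1, elem=8
  acc=18, idx=2, elem=5
  acc=24, idx=3, elem=2
  acc=60, idx=4, elem=9
  acc=70, idx=5, elem=2
  acc=106, idx=6, elem=6

Final answer: 106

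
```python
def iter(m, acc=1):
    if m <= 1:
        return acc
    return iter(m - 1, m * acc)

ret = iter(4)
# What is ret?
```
Call trace:
iter(m=4, acc=1)
  iter(m=3, acc=4)
    iter(m=2, acc=12)
      iter(m=1, acc=24)
      -> return 24
    -> return 24
  -> return 24
-> return 24

Final answer: 24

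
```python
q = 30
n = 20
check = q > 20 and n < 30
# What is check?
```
Trace:
  q=30
  q=30, n=20
  q=30, n=20, check=True

Final answer: True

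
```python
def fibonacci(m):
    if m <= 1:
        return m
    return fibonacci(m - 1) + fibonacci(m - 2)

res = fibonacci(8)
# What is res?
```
Call trace (a repeated sub-call is expanded the first time; later identical calls just restate its return value):
fibonacci(m=8)
  fibonacci(m=7)
    fibonacci(m=6)
      fibonacci(m=5)
        fibonacci(m=4)
          fibonacci(m=3)
            fibonacci(m=2)
              fibonacci(m=1)
              -> return 1
              fibonacci(m=0)
              -> return 0
            -> return 1
            fibonacci(m=1)
            -> return 1
          -> return 2
          fibonacci(m=2) -> return 1  (same call as traced above)
        -> return 3
        fibonacci(m=3) -> return 2  (same call as traced above)
      -> return 5
      fibonacci(m=4) -> return 3  (same call as traced above)
    -> return 8
    fibonacci(m=5) -> return 5  (same call as traced above)
  -> return 13
  fibonacci(m=6) -> return 8  (same call as traced above)
-> return 21

Final answer: 21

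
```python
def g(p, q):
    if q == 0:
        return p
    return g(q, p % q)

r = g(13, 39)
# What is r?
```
Call trace:
g(p=13, q=39)
  g(p=39, q=13)
    g(p=13, q=0)
    -> return 13
  -> return 13
-> return 13

Final answer: 13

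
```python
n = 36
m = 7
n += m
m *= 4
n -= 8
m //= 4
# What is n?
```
Trace:
  n=36
  n=36, m=7
  n=43, m=7
  n=43, m=28
  n=35, m=28
  n=35, m=7

Final answer: 35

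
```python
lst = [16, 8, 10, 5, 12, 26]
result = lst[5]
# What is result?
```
Trace:
  lst=[16, 8, 10, 5, 12, 26]
  lst=[16, 8, 10, 5, 12, 26], result=26

Final answer: 26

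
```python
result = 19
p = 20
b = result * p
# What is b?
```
Trace:
  result=19
  result=19, p=20
  result=19, p=20, b=380

Final answer: 380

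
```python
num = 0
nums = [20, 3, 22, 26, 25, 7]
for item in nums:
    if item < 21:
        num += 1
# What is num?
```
Trace:
  num=0
  num=1, item=20
  num=2, item=3
  num=2, item=22
  num=2, item=26
  num=2, item=25
  num=3, item=7

Final answer: 3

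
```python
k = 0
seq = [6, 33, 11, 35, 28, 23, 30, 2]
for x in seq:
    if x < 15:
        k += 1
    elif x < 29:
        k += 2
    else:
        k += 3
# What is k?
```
Trace:
  k=0
  k=1, x=6
  k=4, x=33
  k=5, x=11
  k=8, x=35
  k=10, x=28
  k=12, x=23
  k=15, x=30
  k=16, x=2

Final answer: 16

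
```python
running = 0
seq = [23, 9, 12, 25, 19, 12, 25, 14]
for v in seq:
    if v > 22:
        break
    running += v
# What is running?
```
Trace:
  running=0
  running=0, v=23

Final answer: 0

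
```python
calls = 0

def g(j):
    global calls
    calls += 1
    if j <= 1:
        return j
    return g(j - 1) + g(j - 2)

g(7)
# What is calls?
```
Call trace (a repeated sub-call is expanded the first time; later identical calls just restate its return value):
g(j=7)
  g(j=6)
    g(j=5)
      g(j=4)
        g(j=3)
          g(j=2)
            g(j=1)
            -> return 1
            g(j=0)
            -> return 0
          -> return 1
          g(j=1)
          -> return 1
        -> return 2
        g(j=2) -> return 1  (same call as traced above)
      -> return 3
      g(j=3) -> return 2  (same call as traced above)
    -> return 5
    g(j=4) -> return 3  (same call as traced above)
  -> return 8
  g(j=5) -> return 5  (same call as traced above)
-> return 13

calls is incremented once per call, so count the calls in each subtree. Let C(j) = number of calls made by g(j).
C(0) = C(1) = 1 (base case, no recursion); C(j) = 1 + C(j - 1) + C(j - 2) otherwise.
C(2) = 1 + C(1) + C(0) = 1 + 1 + 1 = 3
C(3) = 1 + C(2) + C(1) = 1 + 3 + 1 = 5
C(4) = 1 + C(3) + C(2) = 1 + 5 + 3 = 9
C(5) = 1 + C(4) + C(3) = 1 + 9 + 5 = 15
C(6) = 1 + C(5) + C(4) = 1 + 15 + 9 = 25
C(7) = 1 + C(6) + C(5) = 1 + 25 + 15 = 41
calls = C(7) = 41

Final answer: 41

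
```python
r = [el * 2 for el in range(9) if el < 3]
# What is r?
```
Trace:
  el=0
  el=1
  el=2
  el=3
  el=4
  el=5
  el=6
  el=7
  el=8
  r=[0, 2, 4]

Final answer: [0, 2, 4]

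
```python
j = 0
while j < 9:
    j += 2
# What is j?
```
Trace:
  j=0
  j=2
  j=4
  j=6
  j=8
  j=10

Final answer: 10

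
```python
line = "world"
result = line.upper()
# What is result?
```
Trace:
  line='world'
  line='world', result='WORLD'

Final answer: 'WORLD'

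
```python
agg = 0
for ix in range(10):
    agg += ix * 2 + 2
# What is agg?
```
Trace:
  agg=0
  agg=2, ix=0
  agg=6, ix=1
  agg=12, ix=2
  agg=20, ix=3
  agg=30, ix=4
  agg=42, ix=5
  agg=56, ix=6
  agg=72, ix=7
  agg=90, ix=8
  agg=110, ix=9

Final answer: 110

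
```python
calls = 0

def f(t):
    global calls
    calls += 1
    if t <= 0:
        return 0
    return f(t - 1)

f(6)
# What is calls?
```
Call trace:
f(t=6)
  f(t=5)
    f(t=4)
      f(t=3)
        f(t=2)
          f(t=1)
            f(t=0)
            -> return 0
          -> return 0
        -> return 0
      -> return 0
    -> return 0
  -> return 0
-> return 0

calls is incremented once per call. f is entered once for each t = 6, 5, 4, 3, 2, 1, 0 (the t <= 0 call returns without recursing), i.e. 6 + 1 calls.
calls = 7

Final answer: 7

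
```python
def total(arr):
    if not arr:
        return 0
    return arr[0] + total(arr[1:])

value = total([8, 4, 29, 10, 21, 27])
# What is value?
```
Call trace:
total(arr=[8, 4, 29, 10, 21, 27])
  total(arr=[4, 29, 10, 21, 27])
    total(arr=[29, 10, 21, 27])
      total(arr=[10, 21, 27])
        total(arr=[21, 27])
          total(arr=[27])
            total(arr=[])
            -> return 0
          -> return 27
        -> return 48
      -> return 58
    -> return 87
  -> return 91
-> return 99

Final answer: 99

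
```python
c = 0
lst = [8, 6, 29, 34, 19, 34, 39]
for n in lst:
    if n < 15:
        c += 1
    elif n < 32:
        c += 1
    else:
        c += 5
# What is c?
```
Trace:
  c=0
  c=1, n=8
  c=2, n=6
  c=3, n=29
  c=8, n=34
  c=9, n=19
  c=14, n=34
  c=19, n=39

Final answer: 19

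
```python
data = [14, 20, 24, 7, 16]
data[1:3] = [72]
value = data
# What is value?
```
Trace:
  data=[14, 20, 24, 7, 16]
  data=[14, 72, 7, 16]
  data=[14, 72, 7, 16], value=[14, 72, 7, 16]

Final answer: [14, 72, 7, 16]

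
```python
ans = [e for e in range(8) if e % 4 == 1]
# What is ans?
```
Trace:
  e=0
  e=1
  e=2
  e=3
  e=4
  e=5
  e=6
  e=7
  ans=[1, 5]

Final answer: [1, 5]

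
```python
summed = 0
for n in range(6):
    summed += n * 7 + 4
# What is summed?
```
Trace:
  summed=0
  summed=4, n=0
  summed=15, n=1
  summed=33, n=2
  summed=58, n=3
  summed=90, n=4
  summed=129, n=5

Final answer: 129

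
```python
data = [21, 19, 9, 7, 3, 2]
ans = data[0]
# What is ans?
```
Trace:
  data=[21, 19, 9, 7, 3, 2]
  data=[21, 19, 9, 7, 3, 2], ans=21

Final answer: 21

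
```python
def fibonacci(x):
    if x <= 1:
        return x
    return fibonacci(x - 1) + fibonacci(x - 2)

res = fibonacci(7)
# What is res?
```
Call trace (a repeated sub-call is expanded the first time; later identical calls just restate its return value):
fibonacci(x=7)
  fibonacci(x=6)
    fibonacci(x=5)
      fibonacci(x=4)
        fibonacci(x=3)
          fibonacci(x=2)
            fibonacci(x=1)
            -> return 1
            fibonacci(x=0)
            -> return 0
          -> return 1
          fibonacci(x=1)
          -> return 1
        -> return 2
        fibonacci(x=2) -> return 1  (same call as traced above)
      -> return 3
      fibonacci(x=3) -> return 2  (same call as traced above)
    -> return 5
    fibonacci(x=4) -> return 3  (same call as traced above)
  -> return 8
  fibonacci(x=5) -> return 5  (same call as traced above)
-> return 13

Final answer: 13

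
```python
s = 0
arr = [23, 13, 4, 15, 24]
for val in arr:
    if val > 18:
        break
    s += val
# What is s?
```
Trace:
  s=0
  s=0, val=23

Final answer: 0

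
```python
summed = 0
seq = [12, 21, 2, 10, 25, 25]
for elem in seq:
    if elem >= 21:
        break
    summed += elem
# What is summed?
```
Trace:
  summed=0
  summed=12, elem=12
  summed=12, elem=21

Final answer: 12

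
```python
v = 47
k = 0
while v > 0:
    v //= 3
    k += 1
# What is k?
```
Trace:
  v=47
  v=47, k=0
  v=15, k=1
  v=5, k=2
  v=1, k=3
  v=0, k=4

Final answer: 4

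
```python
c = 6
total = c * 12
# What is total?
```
Trace:
  c=6
  c=6, total=72

Final answer: 72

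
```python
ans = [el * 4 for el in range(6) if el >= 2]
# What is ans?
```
Trace:
  el=0
  el=1
  el=2
  el=3
  el=4
  el=5
  ans=[8, 12, 16, 20]

Final answer: [8, 12, 16, 20]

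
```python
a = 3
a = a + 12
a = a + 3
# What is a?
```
Trace:
  a=3
  a=15
  a=18

Final answer: 18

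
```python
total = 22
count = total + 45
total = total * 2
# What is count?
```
Trace:
  total=22
  total=22, count=67
  total=44, count=67

Final answer: 67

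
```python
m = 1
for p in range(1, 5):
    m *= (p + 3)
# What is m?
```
Trace:
  m=1
  m=4, p=1
  m=20, p=2
  m=120, p=3
  m=840, p=4

Final answer: 840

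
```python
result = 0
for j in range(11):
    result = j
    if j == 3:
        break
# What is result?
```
Trace:
  result=0
  result=0, j=0
  result=1, j=1
  result=2, j=2
  result=3, j=3

Final answer: 3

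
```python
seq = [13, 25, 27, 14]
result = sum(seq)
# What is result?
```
Trace:
  seq=[13, 25, 27, 14]
  seq=[13, 25, 27, 14], result=79

Final answer: 79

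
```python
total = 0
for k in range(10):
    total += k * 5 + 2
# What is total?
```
Trace:
  total=0
  total=2, k=0
  total=9, k=1
  total=21, k=2
  total=38, k=3
  total=60, k=4
  total=87, k=5
  total=119, k=6
  total=156, k=7
  total=198, k=8
  total=245, k=9

Final answer: 245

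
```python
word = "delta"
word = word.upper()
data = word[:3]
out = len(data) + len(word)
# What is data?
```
Trace:
  word='delta'
  word='DELTA'
  word='DELTA', data='DEL'
  word='DELTA', data='DEL', out=8

Final answer: 'DEL'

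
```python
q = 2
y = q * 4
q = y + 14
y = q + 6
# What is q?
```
Trace:
  q=2
  q=2, y=8
  q=22, y=8
  q=22, y=28

Final answer: 22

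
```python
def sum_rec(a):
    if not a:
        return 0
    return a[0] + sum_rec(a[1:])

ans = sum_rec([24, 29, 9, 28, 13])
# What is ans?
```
Call trace:
sum_rec(a=[24, 29, 9, 28, 13])
  sum_rec(a=[29, 9, 28, 13])
    sum_rec(a=[9, 28, 13])
      sum_rec(a=[28, 13])
        sum_rec(a=[13])
          sum_rec(a=[])
          -> return 0
        -> return 13
      -> return 41
    -> return 50
  -> return 79
-> return 103

Final answer: 103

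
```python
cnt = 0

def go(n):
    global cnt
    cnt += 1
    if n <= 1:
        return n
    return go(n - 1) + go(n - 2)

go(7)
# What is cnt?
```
Call trace (a repeated sub-call is expanded the first time; later identical calls just restate its return value):
go(n=7)
  go(n=6)
    go(n=5)
      go(n=4)
        go(n=3)
          go(n=2)
            go(n=1)
            -> return 1
            go(n=0)
            -> return 0
          -> return 1
          go(n=1)
          -> return 1
        -> return 2
        go(n=2) -> return 1  (same call as traced above)
      -> return 3
      go(n=3) -> return 2  (same call as traced above)
    -> return 5
    go(n=4) -> return 3  (same call as traced above)
  -> return 8
  go(n=5) -> return 5  (same call as traced above)
-> return 13

cnt is incremented once per call, so count the calls in each subtree. Let C(n) = number of calls made by go(n).
C(0) = C(1) = 1 (base case, no recursion); C(n) = 1 + C(n - 1) + C(n - 2) otherwise.
C(2) = 1 + C(1) + C(0) = 1 + 1 + 1 = 3
C(3) = 1 + C(2) + C(1) = 1 + 3 + 1 = 5
C(4) = 1 + C(3) + C(2) = 1 + 5 + 3 = 9
C(5) = 1 + C(4) + C(3) = 1 + 9 + 5 = 15
C(6) = 1 + C(5) + C(4) = 1 + 15 + 9 = 25
C(7) = 1 + C(6) + C(5) = 1 + 25 + 15 = 41
cnt = C(7) = 41

Final answer: 41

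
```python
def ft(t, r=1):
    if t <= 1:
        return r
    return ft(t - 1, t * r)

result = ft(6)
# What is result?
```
Call trace:
ft(t=6, r=1)
  ft(t=5, r=6)
    ft(t=4, r=30)
      ft(t=3, r=120)
        ft(t=2, r=360)
          ft(t=1, r=720)
          -> return 720
        -> return 720
      -> return 720
    -> return 720
  -> return 720
-> return 720

Final answer: 720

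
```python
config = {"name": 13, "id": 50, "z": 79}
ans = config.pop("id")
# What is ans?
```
Trace:
  config={'name': 13, 'id': 50, 'z': 79}
  config={'name': 13, 'z': 79}, ans=50

Final answer: 50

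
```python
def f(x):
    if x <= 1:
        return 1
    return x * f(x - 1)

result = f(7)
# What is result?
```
Call trace:
f(x=7)
  f(x=6)
    f(x=5)
      f(x=4)
        f(x=3)
          f(x=2)
            f(x=1)
            -> return 1
          -> return 2
        -> return 6
      -> return 24
    -> return 120
  -> return 720
-> return 5040

Final answer: 5040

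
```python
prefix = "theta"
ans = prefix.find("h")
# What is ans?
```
Trace:
  prefix='theta'
  prefix='theta', ans=1

Final answer: 1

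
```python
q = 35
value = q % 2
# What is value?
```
Trace:
  q=35
  q=35, value=1

Final answer: 1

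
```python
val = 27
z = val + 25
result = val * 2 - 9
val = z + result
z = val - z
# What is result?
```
Trace:
  val=27
  val=27, z=52
  val=27, z=52, result=45
  val=97, z=52, result=45
  val=97, z=45, result=45

Final answer: 45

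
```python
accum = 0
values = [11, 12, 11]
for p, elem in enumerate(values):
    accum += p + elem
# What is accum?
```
Trace:
  accum=0
  accum=11, p=0, elem=11
  accum=24, p=1, elem=12
  accum=37, p=2, elem=11

Final answer: 37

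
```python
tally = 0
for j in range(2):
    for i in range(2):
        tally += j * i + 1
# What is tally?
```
Trace:
  tally=0
  tally=1, j=0, i=0
  tally=2, j=0, i=1
  tally=3, j=1, i=0
  tally=5, j=1, i=1

Final answer: 5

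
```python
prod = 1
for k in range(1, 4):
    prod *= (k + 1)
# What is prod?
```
Trace:
  prod=1
  prod=2, k=1
  prod=6, k=2
  prod=24, k=3

Final answer: 24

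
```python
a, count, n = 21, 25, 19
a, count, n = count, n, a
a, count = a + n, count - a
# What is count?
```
Trace:
  a=21, count=25, n=19
  a=25, count=19, n=21
  a=46, count=-6, n=21

Final answer: -6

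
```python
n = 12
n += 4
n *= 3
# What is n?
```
Trace:
  n=12
  n=16
  n=48

Final answer: 48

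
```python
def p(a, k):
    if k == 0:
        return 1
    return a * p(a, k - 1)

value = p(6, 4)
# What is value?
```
Call trace:
p(a=6, k=4)
  p(a=6, k=3)
    p(a=6, k=2)
      p(a=6, k=1)
        p(a=6, k=0)
        -> return 1
      -> return 6
    -> return 36
  -> return 216
-> return 1296

Final answer: 1296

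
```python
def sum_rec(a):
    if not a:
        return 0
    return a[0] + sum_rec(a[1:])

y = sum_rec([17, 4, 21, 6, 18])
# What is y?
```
Call trace:
sum_rec(a=[17, 4, 21, 6, 18])
  sum_rec(a=[4, 21, 6, 18])
    sum_rec(a=[21, 6, 18])
      sum_rec(a=[6, 18])
        sum_rec(a=[18])
          sum_rec(a=[])
          -> return 0
        -> return 18
      -> return 24
    -> return 45
  -> return 49
-> return 66

Final answer: 66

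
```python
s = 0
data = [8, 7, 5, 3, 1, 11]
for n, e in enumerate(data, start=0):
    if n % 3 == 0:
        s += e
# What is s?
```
Trace:
  s=0
  s=8, n=0, e=8
  s=8, n=1, e=7
  s=8, n=2, e=5
  s=11, n=3, e=3
  s=11, n=4, e=1
  s=11, n=5, e=11

Final answer: 11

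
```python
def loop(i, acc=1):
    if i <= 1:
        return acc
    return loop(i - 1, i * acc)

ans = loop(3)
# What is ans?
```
Call trace:
loop(i=3, acc=1)
  loop(i=2, acc=3)
    loop(i=1, acc=6)
    -> return 6
  -> return 6
-> return 6

Final answer: 6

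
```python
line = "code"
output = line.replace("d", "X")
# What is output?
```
Trace:
  line='code'
  line='code', output='coXe'

Final answer: 'coXe'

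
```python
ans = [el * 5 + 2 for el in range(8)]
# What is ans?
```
Trace:
  el=0
  el=1
  el=2
  el=3
  el=4
  el=5
  el=6
  el=7
  ans=[2, 7, 12, 17, 22, 27, 32, 37]

Final answer: [2, 7, 12, 17, 22, 27, 32, 37]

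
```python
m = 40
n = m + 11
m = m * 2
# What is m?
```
Trace:
  m=40
  m=40, n=51
  m=80, n=51

Final answer: 80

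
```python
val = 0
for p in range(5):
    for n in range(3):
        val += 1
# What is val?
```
Trace:
  val=0
  val=1, p=0, n=0
  val=2, p=0, n=1
  val=3, p=0, n=2
  val=4, p=1, n=0
  val=5, p=1, n=1
  val=6, p=1, n=2
  val=7, p=2, n=0
  val=8, p=2, n=1
  val=9, p=2, n=2
  val=10, p=3, n=0
  val=11, p=3, n=1
  val=12, p=3, n=2
  val=13, p=4, n=0
  val=14, p=4, n=1
  val=15, p=4, n=2

Final answer: 15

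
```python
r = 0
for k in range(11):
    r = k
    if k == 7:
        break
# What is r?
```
Trace:
  r=0
  r=0, k=0
  r=1, k=1
  r=2, k=2
  r=3, k=3
  r=4, k=4
  r=5, k=5
  r=6, k=6
  r=7, k=7

Final answer: 7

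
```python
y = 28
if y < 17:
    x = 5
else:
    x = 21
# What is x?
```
Trace:
  y=28
  y=28, x=21

Final answer: 21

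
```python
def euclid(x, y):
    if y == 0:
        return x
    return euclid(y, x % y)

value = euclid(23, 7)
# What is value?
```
Call trace:
euclid(x=23, y=7)
  euclid(x=7, y=2)
    euclid(x=2, y=1)
      euclid(x=1, y=0)
      -> return 1
    -> return 1
  -> return 1
-> return 1

Final answer: 1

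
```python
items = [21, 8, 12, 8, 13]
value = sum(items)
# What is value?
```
Trace:
  items=[21, 8, 12, 8, 13]
  items=[21, 8, 12, 8, 13], value=62

Final answer: 62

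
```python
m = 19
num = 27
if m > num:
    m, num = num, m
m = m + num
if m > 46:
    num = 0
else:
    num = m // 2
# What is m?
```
Trace:
  m=19
  m=19, num=27
  m=19, num=27
  m=46, num=27
  m=46, num=23

Final answer: 46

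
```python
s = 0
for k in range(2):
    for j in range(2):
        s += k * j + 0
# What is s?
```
Trace:
  s=0
  s=0, k=0, j=0
  s=0, k=0, j=1
  s=0, k=1, j=0
  s=1, k=1, j=1

Final answer: 1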